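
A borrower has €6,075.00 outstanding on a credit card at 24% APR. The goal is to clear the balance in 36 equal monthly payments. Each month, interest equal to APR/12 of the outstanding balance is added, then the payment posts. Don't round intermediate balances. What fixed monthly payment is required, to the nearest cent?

Monthly rate r = 24%/12 = 2% = 0.02.
Level-payment amortization: P = B₀·r / (1 − (1+r)^(−n)) = 6075.00·0.02 / (1 − 1.02^(−36)).
Denominator 1 − (1+r)^(−36) = 0.50977685.
P = 121.5 / 0.50977685 ≈ 238.34.

€238.34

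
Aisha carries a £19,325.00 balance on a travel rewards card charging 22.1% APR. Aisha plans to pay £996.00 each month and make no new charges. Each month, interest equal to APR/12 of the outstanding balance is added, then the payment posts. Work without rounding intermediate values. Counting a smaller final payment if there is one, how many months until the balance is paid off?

25 payments

Monthly rate r = 22.1%/12 = 1.84167% = 0.0184167.
Recurrence: B ← B·(1+r) − £996.00.
Month 1: interest £355.90; balance after payment £18,684.90.
Month 2: interest £344.11; balance after payment £18,033.02.
Closed form: n = −ln(1 − rB₀/P)/ln(1+r) = −ln(0.64267)/ln(1.01842) ≈ 24.227, so the balance reaches zero during payment 25.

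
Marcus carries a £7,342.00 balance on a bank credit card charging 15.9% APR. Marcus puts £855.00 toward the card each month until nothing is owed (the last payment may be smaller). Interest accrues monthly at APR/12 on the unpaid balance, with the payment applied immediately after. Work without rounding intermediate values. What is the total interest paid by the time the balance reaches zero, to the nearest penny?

Monthly rate r = 15.9%/12 = 1.325% = 0.01325.
Payoff takes n = ⌈−ln(1 − rB₀/P)/ln(1+r)⌉ = ⌈9.176⌉ = 10 payments; the last is £151.69.
Total paid = 9·£855.00 + £151.69 = £7,846.69.
Total interest = total paid − principal = £7,846.69 − £7,342.00 = £504.69.

£504.69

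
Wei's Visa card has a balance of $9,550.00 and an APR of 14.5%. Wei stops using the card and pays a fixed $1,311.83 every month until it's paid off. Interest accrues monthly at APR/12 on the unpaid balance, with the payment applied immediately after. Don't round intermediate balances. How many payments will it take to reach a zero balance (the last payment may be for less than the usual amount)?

8 payments

Monthly rate r = 14.5%/12 = 1.20833% = 0.0120833.
Recurrence: B ← B·(1+r) − $1,311.83.
Month 1: interest $115.40; balance after payment $8,353.57.
Month 2: interest $100.94; balance after payment $7,142.67.
Closed form: n = −ln(1 − rB₀/P)/ln(1+r) = −ln(0.91203)/ln(1.01208) ≈ 7.666, so the balance reaches zero during payment 8.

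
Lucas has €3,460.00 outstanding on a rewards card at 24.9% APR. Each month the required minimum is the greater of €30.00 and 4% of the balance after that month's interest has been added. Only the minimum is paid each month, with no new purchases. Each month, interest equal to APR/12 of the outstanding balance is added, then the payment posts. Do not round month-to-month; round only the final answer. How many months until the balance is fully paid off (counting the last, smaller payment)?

Monthly rate r = 24.9%/12 = 2.075% = 0.02075.
While 4% of the post-interest balance exceeds €30.00, each month B ← (B·(1+r))·(1 − 0.04), i.e. B shrinks by the factor (1+r)·0.96 = 0.97992.
This holds for months 1–77. Entering month 78 the balance is €725.69; 4% of the post-interest balance is now below €30.00, so the flat €30.00 minimum applies from here.
From month 78 a fixed €30.00 at rate r clears €725.69 in 34 more payments. Total: 77 + 34 = 111 months.

111 months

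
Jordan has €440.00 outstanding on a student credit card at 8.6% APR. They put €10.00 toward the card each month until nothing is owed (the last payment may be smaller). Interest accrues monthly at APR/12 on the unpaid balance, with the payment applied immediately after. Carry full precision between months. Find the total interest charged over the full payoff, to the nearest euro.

Monthly rate r = 8.6%/12 = 0.716667% = 0.00716667.
Payoff takes n = ⌈−ln(1 − rB₀/P)/ln(1+r)⌉ = ⌈53.048⌉ = 54 payments; the last is €0.48.
Total paid = 53·€10.00 + €0.48 = €530.48.
Total interest = total paid − principal = €530.48 − €440.00 = €90.48.

€90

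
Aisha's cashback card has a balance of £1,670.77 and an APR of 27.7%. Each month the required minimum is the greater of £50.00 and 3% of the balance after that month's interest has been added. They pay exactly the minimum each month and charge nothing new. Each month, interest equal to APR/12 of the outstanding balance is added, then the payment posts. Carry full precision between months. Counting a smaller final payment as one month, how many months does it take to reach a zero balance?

Monthly rate r = 27.7%/12 = 2.30833% = 0.0230833.
While 3% of the post-interest balance exceeds £50.00, each month B ← (B·(1+r))·(1 − 0.03), i.e. B shrinks by the factor (1+r)·0.97 = 0.99239.
This holds for months 1–4. Entering month 5 the balance is £1,620.49; 3% of the post-interest balance is now below £50.00, so the flat £50.00 minimum applies from here.
From month 5 a fixed £50.00 at rate r clears £1,620.49 in 61 more payments. Total: 4 + 61 = 65 months.

65 months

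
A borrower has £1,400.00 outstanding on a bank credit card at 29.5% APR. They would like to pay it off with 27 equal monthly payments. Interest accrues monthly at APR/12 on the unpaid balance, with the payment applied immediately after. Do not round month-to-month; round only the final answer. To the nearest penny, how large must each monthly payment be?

Monthly rate r = 29.5%/12 = 2.45833% = 0.0245833.
Level-payment amortization: P = B₀·r / (1 − (1+r)^(−n)) = 1400.00·0.0245833 / (1 − 1.02458^(−27)).
Denominator 1 − (1+r)^(−27) = 0.480933202.
P = 34.4167 / 0.480933202 ≈ 71.56.

£71.56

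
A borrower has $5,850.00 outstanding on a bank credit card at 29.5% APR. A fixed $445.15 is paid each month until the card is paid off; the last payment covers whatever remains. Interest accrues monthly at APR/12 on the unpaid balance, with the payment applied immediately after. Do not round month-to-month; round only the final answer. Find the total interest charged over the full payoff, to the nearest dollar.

$1,302

Monthly rate r = 29.5%/12 = 2.45833% = 0.0245833.
Payoff takes n = ⌈−ln(1 − rB₀/P)/ln(1+r)⌉ = ⌈16.066⌉ = 17 payments; the last is $29.73.
Total paid = 16·$445.15 + $29.73 = $7,152.13.
Total interest = total paid − principal = $7,152.13 − $5,850.00 = $1,302.13.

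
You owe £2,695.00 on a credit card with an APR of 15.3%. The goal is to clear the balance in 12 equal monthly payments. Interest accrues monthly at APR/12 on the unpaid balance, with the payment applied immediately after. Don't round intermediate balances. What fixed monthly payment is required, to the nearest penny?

Monthly rate r = 15.3%/12 = 1.275% = 0.01275.
Level-payment amortization: P = B₀·r / (1 − (1+r)^(−n)) = 2695.00·0.01275 / (1 − 1.01275^(−12)).
Denominator 1 − (1+r)^(−12) = 0.141039926.
P = 34.3613 / 0.141039926 ≈ 243.63.

£243.63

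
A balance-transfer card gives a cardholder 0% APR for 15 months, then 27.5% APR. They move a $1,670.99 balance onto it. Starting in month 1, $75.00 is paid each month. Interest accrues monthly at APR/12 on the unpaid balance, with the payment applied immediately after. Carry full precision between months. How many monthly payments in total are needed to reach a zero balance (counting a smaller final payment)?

Promo months 1–15 at r₀ = 0%/12 = 0; months 16+ at r₁ = 27.5%/12 = 0.0229167.
After month 15 (no interest yet): B = $1,670.99 − 15·$75.00 = $545.99.
Then at r₁ with $75.00/mo: n₂ = −ln(1 − r₁·B/P)/ln(1+r₁) ≈ 8.06 → 9 more payments.

24 payments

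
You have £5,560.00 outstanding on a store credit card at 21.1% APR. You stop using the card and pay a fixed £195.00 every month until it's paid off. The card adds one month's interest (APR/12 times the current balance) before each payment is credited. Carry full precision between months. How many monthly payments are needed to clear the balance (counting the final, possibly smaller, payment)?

Monthly rate r = 21.1%/12 = 1.75833% = 0.0175833.
Recurrence: B ← B·(1+r) − £195.00.
Month 1: interest £97.76; balance after payment £5,462.76.
Month 2: interest £96.05; balance after payment £5,363.82.
Closed form: n = −ln(1 − rB₀/P)/ln(1+r) = −ln(0.49865)/ln(1.01758) ≈ 39.921, so the balance reaches zero during payment 40.

40 months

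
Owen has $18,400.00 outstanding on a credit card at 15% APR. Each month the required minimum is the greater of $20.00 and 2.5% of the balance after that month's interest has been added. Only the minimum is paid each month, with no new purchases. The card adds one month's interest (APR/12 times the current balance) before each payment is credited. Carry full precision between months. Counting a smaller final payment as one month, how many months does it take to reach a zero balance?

299 months

Monthly rate r = 15%/12 = 1.25% = 0.0125.
While 2.5% of the post-interest balance exceeds $20.00, each month B ← (B·(1+r))·(1 − 0.025), i.e. B shrinks by the factor (1+r)·0.975 = 0.98719.
This holds for months 1–245. Entering month 246 the balance is $781.14; 2.5% of the post-interest balance is now below $20.00, so the flat $20.00 minimum applies from here.
From month 246 a fixed $20.00 at rate r clears $781.14 in 54 more payments. Total: 245 + 54 = 299 months.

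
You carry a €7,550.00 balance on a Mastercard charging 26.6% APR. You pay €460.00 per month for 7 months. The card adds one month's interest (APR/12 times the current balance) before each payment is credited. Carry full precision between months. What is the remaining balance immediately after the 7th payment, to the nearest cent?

€5,360.14

Monthly rate r = 26.6%/12 = 2.21667% = 0.0221667.
Each month: B ← B·(1+r) − €460.00.
Month 1: interest €167.36; balance after payment €7,257.36.
Month 2: interest €160.87; balance after payment €6,958.23.
Month 3: interest €154.24; balance after payment €6,652.47.
Month 4: interest €147.46; balance after payment €6,339.93.
Month 5: interest €140.54; balance after payment €6,020.47.
Month 6: interest €133.45; balance after payment €5,693.92.
Month 7: interest €126.22; balance after payment €5,360.14.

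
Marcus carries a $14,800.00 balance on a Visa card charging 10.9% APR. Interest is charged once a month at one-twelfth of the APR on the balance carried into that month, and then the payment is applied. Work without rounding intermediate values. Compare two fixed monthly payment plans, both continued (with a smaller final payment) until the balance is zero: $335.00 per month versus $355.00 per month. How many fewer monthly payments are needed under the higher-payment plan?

Monthly rate r = 10.9%/12 = 0.908333% = 0.00908333.
At $335.00/mo: n = ⌈−ln(1 − rB₀/P)/ln(1+r)⌉ = 57 payments (last $245.31); total interest = total paid − $14,800.00 = $4,205.31.
At $355.00/mo: 53 payments (last $224.81); total interest $3,884.81.
Payments saved = 57 − 53 = 4.

4 fewer payments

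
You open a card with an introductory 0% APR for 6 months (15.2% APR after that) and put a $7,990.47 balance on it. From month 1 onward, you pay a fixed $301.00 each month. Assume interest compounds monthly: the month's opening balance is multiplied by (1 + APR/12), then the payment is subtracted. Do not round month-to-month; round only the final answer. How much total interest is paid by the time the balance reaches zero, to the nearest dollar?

Promo months 1–6 at r₀ = 0%/12 = 0; months 7+ at r₁ = 15.2%/12 = 0.0126667.
After month 6 (no interest yet): B = $7,990.47 − 6·$301.00 = $6,184.47.
Then at r₁ with $301.00/mo: n₂ = −ln(1 − r₁·B/P)/ln(1+r₁) ≈ 23.95 → 24 more payments.
Total paid = 29·$301.00 + $285.75 = $9,014.75; interest = $9,014.75 − $7,990.47 = $1,024.28.

$1,024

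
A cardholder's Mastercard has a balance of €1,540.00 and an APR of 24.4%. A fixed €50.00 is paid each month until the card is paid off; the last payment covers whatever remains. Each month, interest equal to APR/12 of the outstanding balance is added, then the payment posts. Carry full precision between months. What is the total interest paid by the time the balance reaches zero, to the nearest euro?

Monthly rate r = 24.4%/12 = 2.03333% = 0.0203333.
Payoff takes n = ⌈−ln(1 − rB₀/P)/ln(1+r)⌉ = ⌈48.894⌉ = 49 payments; the last is €44.77.
Total paid = 48·€50.00 + €44.77 = €2,444.77.
Total interest = total paid − principal = €2,444.77 − €1,540.00 = €904.77.

€905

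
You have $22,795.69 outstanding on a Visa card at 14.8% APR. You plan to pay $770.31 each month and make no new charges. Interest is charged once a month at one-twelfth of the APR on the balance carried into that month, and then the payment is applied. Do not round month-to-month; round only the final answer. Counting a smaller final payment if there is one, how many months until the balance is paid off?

38 payments

Monthly rate r = 14.8%/12 = 1.23333% = 0.0123333.
Recurrence: B ← B·(1+r) − $770.31.
Month 1: interest $281.15; balance after payment $22,306.53.
Month 2: interest $275.11; balance after payment $21,811.33.
Closed form: n = −ln(1 − rB₀/P)/ln(1+r) = −ln(0.63502)/ln(1.01233) ≈ 37.045, so the balance reaches zero during payment 38.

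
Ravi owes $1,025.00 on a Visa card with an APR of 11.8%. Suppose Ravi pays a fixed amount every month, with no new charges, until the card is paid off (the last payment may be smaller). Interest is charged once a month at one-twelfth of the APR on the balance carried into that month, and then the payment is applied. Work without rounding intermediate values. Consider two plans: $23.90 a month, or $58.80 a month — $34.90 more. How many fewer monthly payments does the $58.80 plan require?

Monthly rate r = 11.8%/12 = 0.983333% = 0.00983333.
At $23.90/mo: n = ⌈−ln(1 − rB₀/P)/ln(1+r)⌉ = 56 payments (last $23.23); total interest = total paid − $1,025.00 = $312.73.
At $58.80/mo: 20 payments (last $12.75); total interest $104.95.
Payments saved = 56 − 20 = 36.

36 fewer payments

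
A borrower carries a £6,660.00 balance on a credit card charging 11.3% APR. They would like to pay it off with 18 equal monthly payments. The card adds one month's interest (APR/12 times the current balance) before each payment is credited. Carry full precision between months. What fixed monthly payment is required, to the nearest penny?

£403.98

Monthly rate r = 11.3%/12 = 0.941667% = 0.00941667.
Level-payment amortization: P = B₀·r / (1 − (1+r)^(−n)) = 6660.00·0.00941667 / (1 − 1.00942^(−18)).
Denominator 1 − (1+r)^(−18) = 0.155243545.
P = 62.715 / 0.155243545 ≈ 403.98.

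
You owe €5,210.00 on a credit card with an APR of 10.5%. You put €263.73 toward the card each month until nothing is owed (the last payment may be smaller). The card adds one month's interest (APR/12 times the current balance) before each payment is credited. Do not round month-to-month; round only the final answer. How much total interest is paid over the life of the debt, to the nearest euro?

Monthly rate r = 10.5%/12 = 0.875% = 0.00875.
Payoff takes n = ⌈−ln(1 − rB₀/P)/ln(1+r)⌉ = ⌈21.784⌉ = 22 payments; the last is €206.85.
Total paid = 21·€263.73 + €206.85 = €5,745.18.
Total interest = total paid − principal = €5,745.18 − €5,210.00 = €535.18.

€535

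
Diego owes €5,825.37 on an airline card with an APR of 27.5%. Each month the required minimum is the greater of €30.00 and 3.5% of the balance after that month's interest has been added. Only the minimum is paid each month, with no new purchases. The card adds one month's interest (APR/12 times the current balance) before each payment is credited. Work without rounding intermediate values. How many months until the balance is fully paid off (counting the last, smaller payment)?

195 months

Monthly rate r = 27.5%/12 = 2.29167% = 0.0229167.
While 3.5% of the post-interest balance exceeds €30.00, each month B ← (B·(1+r))·(1 − 0.035), i.e. B shrinks by the factor (1+r)·0.965 = 0.98711.
This holds for months 1–150. Entering month 151 the balance is €832.64; 3.5% of the post-interest balance is now below €30.00, so the flat €30.00 minimum applies from here.
From month 151 a fixed €30.00 at rate r clears €832.64 in 45 more payments. Total: 150 + 45 = 195 months.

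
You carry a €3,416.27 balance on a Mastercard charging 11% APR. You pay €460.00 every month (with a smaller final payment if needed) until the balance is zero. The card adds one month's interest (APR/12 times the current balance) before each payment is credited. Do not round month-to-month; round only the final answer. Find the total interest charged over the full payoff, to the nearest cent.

Monthly rate r = 11%/12 = 0.916667% = 0.00916667.
Payoff takes n = ⌈−ln(1 − rB₀/P)/ln(1+r)⌉ = ⌈7.727⌉ = 8 payments; the last is €334.73.
Total paid = 7·€460.00 + €334.73 = €3,554.73.
Total interest = total paid − principal = €3,554.73 − €3,416.27 = €138.46.

€138.46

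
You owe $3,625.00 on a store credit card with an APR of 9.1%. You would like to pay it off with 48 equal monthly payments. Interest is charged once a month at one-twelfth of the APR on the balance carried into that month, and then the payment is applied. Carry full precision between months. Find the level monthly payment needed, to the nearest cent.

Monthly rate r = 9.1%/12 = 0.758333% = 0.00758333.
Level-payment amortization: P = B₀·r / (1 − (1+r)^(−n)) = 3625.00·0.00758333 / (1 − 1.00758^(−48)).
Denominator 1 − (1+r)^(−48) = 0.304153905.
P = 27.4896 / 0.304153905 ≈ 90.38.

$90.38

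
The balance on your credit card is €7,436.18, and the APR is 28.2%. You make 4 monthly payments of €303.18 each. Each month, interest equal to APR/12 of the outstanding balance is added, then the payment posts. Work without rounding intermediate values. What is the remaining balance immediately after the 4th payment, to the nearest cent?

€6,904.07

Monthly rate r = 28.2%/12 = 2.35% = 0.0235.
Each month: B ← B·(1+r) − €303.18.
Month 1: interest €174.75; balance after payment €7,307.75.
Month 2: interest €171.73; balance after payment €7,176.30.
Month 3: interest €168.64; balance after payment €7,041.77.
Month 4: interest €165.48; balance after payment €6,904.07.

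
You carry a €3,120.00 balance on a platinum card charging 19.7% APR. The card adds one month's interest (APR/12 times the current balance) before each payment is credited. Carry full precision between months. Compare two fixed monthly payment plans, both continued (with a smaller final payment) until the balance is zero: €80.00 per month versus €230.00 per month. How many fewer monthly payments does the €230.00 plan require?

Monthly rate r = 19.7%/12 = 1.64167% = 0.0164167.
At €80.00/mo: n = ⌈−ln(1 − rB₀/P)/ln(1+r)⌉ = 63 payments (last €62.88); total interest = total paid − €3,120.00 = €1,902.88.
At €230.00/mo: 16 payments (last €108.84); total interest €438.84.
Payments saved = 63 − 16 = 47.

47 fewer payments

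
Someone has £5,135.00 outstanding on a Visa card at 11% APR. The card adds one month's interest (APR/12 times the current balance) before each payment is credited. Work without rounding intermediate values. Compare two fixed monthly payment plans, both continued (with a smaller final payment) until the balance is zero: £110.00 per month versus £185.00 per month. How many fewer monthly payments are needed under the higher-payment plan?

Monthly rate r = 11%/12 = 0.916667% = 0.00916667.
At £110.00/mo: n = ⌈−ln(1 − rB₀/P)/ln(1+r)⌉ = 62 payments (last £22.40); total interest = total paid − £5,135.00 = £1,597.40.
At £185.00/mo: 33 payments (last £32.94); total interest £817.94.
Payments saved = 62 − 33 = 29.

29 fewer payments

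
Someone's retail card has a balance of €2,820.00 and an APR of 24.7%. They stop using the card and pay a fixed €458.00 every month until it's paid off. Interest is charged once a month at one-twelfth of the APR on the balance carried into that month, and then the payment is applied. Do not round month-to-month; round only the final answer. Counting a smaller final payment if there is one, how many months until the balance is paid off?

Monthly rate r = 24.7%/12 = 2.05833% = 0.0205833.
Recurrence: B ← B·(1+r) − €458.00.
Month 1: interest €58.04; balance after payment €2,420.05.
Month 2: interest €49.81; balance after payment €2,011.86.
Closed form: n = −ln(1 − rB₀/P)/ln(1+r) = −ln(0.87326)/ln(1.02058) ≈ 6.651, so the balance reaches zero during payment 7.

7 months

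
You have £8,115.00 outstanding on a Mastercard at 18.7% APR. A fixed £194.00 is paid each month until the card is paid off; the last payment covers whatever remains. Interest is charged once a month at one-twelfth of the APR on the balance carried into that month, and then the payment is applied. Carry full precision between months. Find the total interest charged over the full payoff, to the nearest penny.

Monthly rate r = 18.7%/12 = 1.55833% = 0.0155833.
Payoff takes n = ⌈−ln(1 − rB₀/P)/ln(1+r)⌉ = ⌈68.234⌉ = 69 payments; the last is £45.75.
Total paid = 68·£194.00 + £45.75 = £13,237.75.
Total interest = total paid − principal = £13,237.75 − £8,115.00 = £5,122.75.

£5,122.75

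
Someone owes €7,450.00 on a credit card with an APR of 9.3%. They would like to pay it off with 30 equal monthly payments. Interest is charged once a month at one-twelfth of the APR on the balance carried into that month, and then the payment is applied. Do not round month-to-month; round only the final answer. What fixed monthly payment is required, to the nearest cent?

Monthly rate r = 9.3%/12 = 0.775% = 0.00775.
Level-payment amortization: P = B₀·r / (1 − (1+r)^(−n)) = 7450.00·0.00775 / (1 − 1.00775^(−30)).
Denominator 1 − (1+r)^(−30) = 0.206739562.
P = 57.7375 / 0.206739562 ≈ 279.28.

€279.28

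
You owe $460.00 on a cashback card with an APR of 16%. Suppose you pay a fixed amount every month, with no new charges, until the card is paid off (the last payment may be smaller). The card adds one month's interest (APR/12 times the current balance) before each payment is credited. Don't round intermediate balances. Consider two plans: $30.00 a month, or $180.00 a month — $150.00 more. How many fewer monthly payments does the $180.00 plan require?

15 fewer payments

Monthly rate r = 16%/12 = 1.33333% = 0.0133333.
At $30.00/mo: n = ⌈−ln(1 − rB₀/P)/ln(1+r)⌉ = 18 payments (last $8.07); total interest = total paid − $460.00 = $58.07.
At $180.00/mo: 3 payments (last $111.41); total interest $11.41.
Payments saved = 18 − 3 = 15.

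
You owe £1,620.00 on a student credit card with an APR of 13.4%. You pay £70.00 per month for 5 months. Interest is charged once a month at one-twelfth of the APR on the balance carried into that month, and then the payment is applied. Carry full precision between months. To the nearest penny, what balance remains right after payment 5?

£1,354.59

Monthly rate r = 13.4%/12 = 1.11667% = 0.0111667.
Each month: B ← B·(1+r) − £70.00.
Month 1: interest £18.09; balance after payment £1,568.09.
Month 2: interest £17.51; balance after payment £1,515.60.
Month 3: interest £16.92; balance after payment £1,462.52.
Month 4: interest £16.33; balance after payment £1,408.86.
Month 5: interest £15.73; balance after payment £1,354.59.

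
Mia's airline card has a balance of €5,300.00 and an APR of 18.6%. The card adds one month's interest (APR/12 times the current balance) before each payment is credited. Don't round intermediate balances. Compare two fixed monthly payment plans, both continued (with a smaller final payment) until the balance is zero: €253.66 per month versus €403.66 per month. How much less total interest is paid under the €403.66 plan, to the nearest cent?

€482.39

Monthly rate r = 18.6%/12 = 1.55% = 0.0155.
At €253.66/mo: n = ⌈−ln(1 − rB₀/P)/ln(1+r)⌉ = 26 payments (last €113.05); total interest = total paid − €5,300.00 = €1,154.55.
At €403.66/mo: 15 payments (last €320.92); total interest €672.16.
Interest saved = €1,154.55 − €672.16 = €482.39.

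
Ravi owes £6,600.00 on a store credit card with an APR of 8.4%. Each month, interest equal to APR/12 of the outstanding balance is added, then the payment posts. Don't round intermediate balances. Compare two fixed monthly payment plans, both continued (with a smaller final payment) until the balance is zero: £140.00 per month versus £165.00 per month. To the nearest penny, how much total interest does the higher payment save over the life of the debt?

£267.24

Monthly rate r = 8.4%/12 = 0.7% = 0.007.
At £140.00/mo: n = ⌈−ln(1 − rB₀/P)/ln(1+r)⌉ = 58 payments (last £57.67); total interest = total paid − £6,600.00 = £1,437.67.
At £165.00/mo: 48 payments (last £15.43); total interest £1,170.43.
Interest saved = £1,437.67 − £1,170.43 = £267.24.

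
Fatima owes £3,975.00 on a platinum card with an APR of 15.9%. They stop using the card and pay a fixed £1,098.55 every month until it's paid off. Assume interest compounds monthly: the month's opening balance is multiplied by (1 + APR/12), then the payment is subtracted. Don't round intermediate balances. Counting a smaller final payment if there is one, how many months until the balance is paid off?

4 months

Monthly rate r = 15.9%/12 = 1.325% = 0.01325.
Recurrence: B ← B·(1+r) − £1,098.55.
Month 1: interest £52.67; balance after payment £2,929.12.
Month 2: interest £38.81; balance after payment £1,869.38.
Month 3: interest £24.77; balance after payment £795.60.
Month 4: interest £10.54; balance after payment £0.00.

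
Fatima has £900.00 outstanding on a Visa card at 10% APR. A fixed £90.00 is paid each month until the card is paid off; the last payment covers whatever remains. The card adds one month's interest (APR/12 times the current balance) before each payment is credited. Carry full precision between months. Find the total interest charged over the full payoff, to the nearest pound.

Monthly rate r = 10%/12 = 0.833333% = 0.00833333.
Payoff takes n = ⌈−ln(1 − rB₀/P)/ln(1+r)⌉ = ⌈10.485⌉ = 11 payments; the last is £43.73.
Total paid = 10·£90.00 + £43.73 = £943.73.
Total interest = total paid − principal = £943.73 − £900.00 = £43.73.

£44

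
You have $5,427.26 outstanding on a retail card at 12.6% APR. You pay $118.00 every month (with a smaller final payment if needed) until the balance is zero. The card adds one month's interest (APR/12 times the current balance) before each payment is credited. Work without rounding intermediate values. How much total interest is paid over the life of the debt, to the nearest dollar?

Monthly rate r = 12.6%/12 = 1.05% = 0.0105.
Payoff takes n = ⌈−ln(1 − rB₀/P)/ln(1+r)⌉ = ⌈63.147⌉ = 64 payments; the last is $17.40.
Total paid = 63·$118.00 + $17.40 = $7,451.40.
Total interest = total paid − principal = $7,451.40 − $5,427.26 = $2,024.14.

$2,024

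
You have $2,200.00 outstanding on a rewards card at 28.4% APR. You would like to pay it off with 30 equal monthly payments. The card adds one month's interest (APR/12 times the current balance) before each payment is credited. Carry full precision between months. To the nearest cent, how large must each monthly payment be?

Monthly rate r = 28.4%/12 = 2.36667% = 0.0236667.
Level-payment amortization: P = B₀·r / (1 − (1+r)^(−n)) = 2200.00·0.0236667 / (1 − 1.02367^(−30)).
Denominator 1 − (1+r)^(−30) = 0.504272344.
P = 52.0667 / 0.504272344 ≈ 103.25.

$103.25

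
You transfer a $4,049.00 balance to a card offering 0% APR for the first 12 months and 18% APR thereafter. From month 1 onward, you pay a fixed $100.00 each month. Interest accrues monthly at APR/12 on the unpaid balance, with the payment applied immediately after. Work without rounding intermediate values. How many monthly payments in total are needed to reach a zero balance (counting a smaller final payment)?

50 payments

Promo months 1–12 at r₀ = 0%/12 = 0; months 13+ at r₁ = 18%/12 = 0.015.
After month 12 (no interest yet): B = $4,049.00 − 12·$100.00 = $2,849.00.
Then at r₁ with $100.00/mo: n₂ = −ln(1 − r₁·B/P)/ln(1+r₁) ≈ 37.44 → 38 more payments.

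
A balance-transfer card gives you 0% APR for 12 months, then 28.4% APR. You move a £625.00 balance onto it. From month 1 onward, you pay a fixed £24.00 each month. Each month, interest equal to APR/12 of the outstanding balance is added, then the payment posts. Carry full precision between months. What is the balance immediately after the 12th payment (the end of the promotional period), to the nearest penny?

£337.00

Promo months 1–12 at r₀ = 0%/12 = 0; months 13+ at r₁ = 28.4%/12 = 0.0236667.
After month 12 (no interest yet): B = £625.00 − 12·£24.00 = £337.00.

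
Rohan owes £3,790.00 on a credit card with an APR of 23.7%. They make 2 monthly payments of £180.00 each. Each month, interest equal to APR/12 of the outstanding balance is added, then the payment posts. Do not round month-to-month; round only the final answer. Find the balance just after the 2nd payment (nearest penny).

Monthly rate r = 23.7%/12 = 1.975% = 0.01975.
Each month: B ← B·(1+r) − £180.00.
Month 1: interest £74.85; balance after payment £3,684.85.
Month 2: interest £72.78; balance after payment £3,577.63.

£3,577.63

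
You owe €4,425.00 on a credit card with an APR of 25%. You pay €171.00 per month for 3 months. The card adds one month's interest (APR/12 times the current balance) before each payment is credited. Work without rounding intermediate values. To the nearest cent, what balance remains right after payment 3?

€4,183.60

Monthly rate r = 25%/12 = 2.08333% = 0.0208333.
Each month: B ← B·(1+r) − €171.00.
Month 1: interest €92.19; balance after payment €4,346.19.
Month 2: interest €90.55; balance after payment €4,265.73.
Month 3: interest €88.87; balance after payment €4,183.60.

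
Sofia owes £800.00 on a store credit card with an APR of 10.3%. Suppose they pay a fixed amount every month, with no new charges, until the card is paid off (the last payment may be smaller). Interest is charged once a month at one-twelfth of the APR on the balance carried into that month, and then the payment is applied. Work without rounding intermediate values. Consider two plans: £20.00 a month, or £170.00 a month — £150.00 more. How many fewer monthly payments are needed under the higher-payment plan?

45 fewer payments

Monthly rate r = 10.3%/12 = 0.858333% = 0.00858333.
At £20.00/mo: n = ⌈−ln(1 − rB₀/P)/ln(1+r)⌉ = 50 payments (last £4.20); total interest = total paid − £800.00 = £184.20.
At £170.00/mo: 5 payments (last £140.21); total interest £20.21.
Payments saved = 50 − 5 = 45.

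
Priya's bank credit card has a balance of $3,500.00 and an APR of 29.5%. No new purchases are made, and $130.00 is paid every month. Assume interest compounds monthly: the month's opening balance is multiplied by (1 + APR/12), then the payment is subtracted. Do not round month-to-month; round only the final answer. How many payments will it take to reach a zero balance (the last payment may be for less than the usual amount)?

45 months

Monthly rate r = 29.5%/12 = 2.45833% = 0.0245833.
Recurrence: B ← B·(1+r) − $130.00.
Month 1: interest $86.04; balance after payment $3,456.04.
Month 2: interest $84.96; balance after payment $3,411.00.
Closed form: n = −ln(1 − rB₀/P)/ln(1+r) = −ln(0.33814)/ln(1.02458) ≈ 44.647, so the balance reaches zero during payment 45.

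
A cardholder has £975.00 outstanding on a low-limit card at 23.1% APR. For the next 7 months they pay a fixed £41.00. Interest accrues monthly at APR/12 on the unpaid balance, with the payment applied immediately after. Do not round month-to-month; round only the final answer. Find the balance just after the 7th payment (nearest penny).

Monthly rate r = 23.1%/12 = 1.925% = 0.01925.
Each month: B ← B·(1+r) − £41.00.
Month 1: interest £18.77; balance after payment £952.77.
Month 2: interest £18.34; balance after payment £930.11.
Month 3: interest £17.90; balance after payment £907.01.
Month 4: interest £17.46; balance after payment £883.47.
Month 5: interest £17.01; balance after payment £859.48.
Month 6: interest £16.55; balance after payment £835.03.
Month 7: interest £16.07; balance after payment £810.10.

£810.10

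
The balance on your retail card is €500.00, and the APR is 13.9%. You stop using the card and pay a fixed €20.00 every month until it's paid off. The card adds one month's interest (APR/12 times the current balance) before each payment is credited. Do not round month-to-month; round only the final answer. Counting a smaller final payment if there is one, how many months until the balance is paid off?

30 months

Monthly rate r = 13.9%/12 = 1.15833% = 0.0115833.
Recurrence: B ← B·(1+r) − €20.00.
Month 1: interest €5.79; balance after payment €485.79.
Month 2: interest €5.63; balance after payment €471.42.
Closed form: n = −ln(1 − rB₀/P)/ln(1+r) = −ln(0.71042)/ln(1.01158) ≈ 29.687, so the balance reaches zero during payment 30.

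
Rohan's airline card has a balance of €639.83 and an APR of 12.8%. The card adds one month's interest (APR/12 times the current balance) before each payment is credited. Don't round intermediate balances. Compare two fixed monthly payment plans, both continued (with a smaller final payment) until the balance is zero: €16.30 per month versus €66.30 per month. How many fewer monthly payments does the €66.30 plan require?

Monthly rate r = 12.8%/12 = 1.06667% = 0.0106667.
At €16.30/mo: n = ⌈−ln(1 − rB₀/P)/ln(1+r)⌉ = 52 payments (last €2.12); total interest = total paid − €639.83 = €193.59.
At €66.30/mo: 11 payments (last €15.87); total interest €39.04.
Payments saved = 52 − 11 = 41.

41 fewer payments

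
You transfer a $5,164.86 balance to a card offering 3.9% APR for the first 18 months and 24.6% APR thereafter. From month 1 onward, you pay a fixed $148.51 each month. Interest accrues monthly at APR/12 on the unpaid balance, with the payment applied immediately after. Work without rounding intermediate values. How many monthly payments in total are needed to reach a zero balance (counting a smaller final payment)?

Promo months 1–18 at r₀ = 3.9%/12 = 0.00325; months 19+ at r₁ = 24.6%/12 = 0.0205.
After month 18: iterate B ← B·(1+r₀) − $148.51 for 18 months → $2,727.18.
Then at r₁ with $148.51/mo: n₂ = −ln(1 − r₁·B/P)/ln(1+r₁) ≈ 23.28 → 24 more payments.

42 months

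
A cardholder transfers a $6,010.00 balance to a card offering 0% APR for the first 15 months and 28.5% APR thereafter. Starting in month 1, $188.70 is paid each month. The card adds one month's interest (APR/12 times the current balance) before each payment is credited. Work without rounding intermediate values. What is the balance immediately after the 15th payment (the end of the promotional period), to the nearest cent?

$3,179.50

Promo months 1–15 at r₀ = 0%/12 = 0; months 16+ at r₁ = 28.5%/12 = 0.02375.
After month 15 (no interest yet): B = $6,010.00 − 15·$188.70 = $3,179.50.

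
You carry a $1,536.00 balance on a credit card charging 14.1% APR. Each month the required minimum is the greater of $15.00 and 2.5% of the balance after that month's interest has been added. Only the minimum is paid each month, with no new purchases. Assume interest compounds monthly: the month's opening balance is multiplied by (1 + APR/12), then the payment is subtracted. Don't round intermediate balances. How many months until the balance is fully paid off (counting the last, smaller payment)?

124 months

Monthly rate r = 14.1%/12 = 1.175% = 0.01175.
While 2.5% of the post-interest balance exceeds $15.00, each month B ← (B·(1+r))·(1 − 0.025), i.e. B shrinks by the factor (1+r)·0.975 = 0.98646.
This holds for months 1–70. Entering month 71 the balance is $591.34; 2.5% of the post-interest balance is now below $15.00, so the flat $15.00 minimum applies from here.
From month 71 a fixed $15.00 at rate r clears $591.34 in 54 more payments. Total: 70 + 54 = 124 months.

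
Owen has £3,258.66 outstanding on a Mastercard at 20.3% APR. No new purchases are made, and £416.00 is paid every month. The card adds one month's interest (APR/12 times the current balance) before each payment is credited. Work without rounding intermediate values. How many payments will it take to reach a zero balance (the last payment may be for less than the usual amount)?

9 payments

Monthly rate r = 20.3%/12 = 1.69167% = 0.0169167.
Recurrence: B ← B·(1+r) − £416.00.
Month 1: interest £55.13; balance after payment £2,897.79.
Month 2: interest £49.02; balance after payment £2,530.81.
Closed form: n = −ln(1 − rB₀/P)/ln(1+r) = −ln(0.86749)/ln(1.01692) ≈ 8.474, so the balance reaches zero during payment 9.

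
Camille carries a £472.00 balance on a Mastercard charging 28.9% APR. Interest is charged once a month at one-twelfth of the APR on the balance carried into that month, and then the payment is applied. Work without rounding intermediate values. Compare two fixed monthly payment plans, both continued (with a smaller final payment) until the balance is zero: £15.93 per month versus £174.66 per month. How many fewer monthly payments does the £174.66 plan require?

Monthly rate r = 28.9%/12 = 2.40833% = 0.0240833.
At £15.93/mo: n = ⌈−ln(1 − rB₀/P)/ln(1+r)⌉ = 53 payments (last £8.62); total interest = total paid − £472.00 = £364.98.
At £174.66/mo: 3 payments (last £144.89); total interest £22.21.
Payments saved = 53 − 3 = 50.

50 fewer payments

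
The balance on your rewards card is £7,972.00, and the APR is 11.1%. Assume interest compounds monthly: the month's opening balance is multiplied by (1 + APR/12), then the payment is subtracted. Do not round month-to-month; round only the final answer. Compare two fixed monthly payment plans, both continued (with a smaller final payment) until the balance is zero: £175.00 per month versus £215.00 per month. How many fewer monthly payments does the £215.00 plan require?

Monthly rate r = 11.1%/12 = 0.925% = 0.00925.
At £175.00/mo: n = ⌈−ln(1 − rB₀/P)/ln(1+r)⌉ = 60 payments (last £73.62); total interest = total paid − £7,972.00 = £2,426.62.
At £215.00/mo: 46 payments (last £133.48); total interest £1,836.48.
Payments saved = 60 − 46 = 14.

14 fewer payments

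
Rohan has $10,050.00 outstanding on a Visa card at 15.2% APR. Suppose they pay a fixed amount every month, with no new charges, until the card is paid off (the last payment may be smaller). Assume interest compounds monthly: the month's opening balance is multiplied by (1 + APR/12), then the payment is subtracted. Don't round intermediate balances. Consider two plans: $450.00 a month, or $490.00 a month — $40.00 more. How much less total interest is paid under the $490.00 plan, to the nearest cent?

Monthly rate r = 15.2%/12 = 1.26667% = 0.0126667.
At $450.00/mo: n = ⌈−ln(1 − rB₀/P)/ln(1+r)⌉ = 27 payments (last $188.72); total interest = total paid − $10,050.00 = $1,838.72.
At $490.00/mo: 24 payments (last $441.17); total interest $1,661.17.
Interest saved = $1,838.72 − $1,661.17 = $177.55.

$177.55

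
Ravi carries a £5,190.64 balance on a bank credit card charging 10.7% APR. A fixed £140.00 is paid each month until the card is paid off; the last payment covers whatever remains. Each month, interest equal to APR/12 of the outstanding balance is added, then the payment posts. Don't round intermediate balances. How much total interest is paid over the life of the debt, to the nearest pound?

Monthly rate r = 10.7%/12 = 0.891667% = 0.00891667.
Payoff takes n = ⌈−ln(1 − rB₀/P)/ln(1+r)⌉ = ⌈45.213⌉ = 46 payments; the last is £29.96.
Total paid = 45·£140.00 + £29.96 = £6,329.96.
Total interest = total paid − principal = £6,329.96 − £5,190.64 = £1,139.32.

£1,139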